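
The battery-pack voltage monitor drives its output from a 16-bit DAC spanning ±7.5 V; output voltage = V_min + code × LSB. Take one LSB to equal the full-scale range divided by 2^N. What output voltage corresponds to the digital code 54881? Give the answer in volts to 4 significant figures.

The full-scale span is 7.5 − (-7.5) = 15 V. LSB = 15 V / 2^16.
V_out = V_min + code × LSB = -7.5 V + 54881 × 15 V / 65536
      = -7.5 V + 12.5613 V = 5.06126 V.

5.061 V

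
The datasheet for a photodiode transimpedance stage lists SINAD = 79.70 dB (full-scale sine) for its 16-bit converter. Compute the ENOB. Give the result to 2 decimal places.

12.95 bits

ENOB = (SINAD − 1.76) / 6.02 = (79.70 − 1.76) / 6.02 = 77.94 / 6.02 = 12.9468.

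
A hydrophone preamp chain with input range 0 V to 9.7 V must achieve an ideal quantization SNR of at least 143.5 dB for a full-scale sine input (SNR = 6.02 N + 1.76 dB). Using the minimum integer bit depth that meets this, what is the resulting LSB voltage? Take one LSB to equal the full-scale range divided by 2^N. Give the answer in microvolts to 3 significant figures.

V_FS = 9.7 V.
6.02 N + 1.76 ≥ 143.5 gives N ≥ 23.545, so the minimum integer is 24.
LSB = 9.7 V / 2^24 = 0.578 µV.

0.578 µV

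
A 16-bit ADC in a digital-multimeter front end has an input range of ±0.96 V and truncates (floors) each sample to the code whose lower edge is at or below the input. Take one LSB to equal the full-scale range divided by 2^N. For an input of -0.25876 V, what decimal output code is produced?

The full-scale span is 0.96 − (-0.96) = 1.92 V. LSB = 1.92 V / 2^16 ≈ 29.30 µV.
code = ⌊(V_in − V_min)/LSB⌋ = ⌊(V_in − V_min) × 2^16 / range⌋
     = ⌊(-0.25876 − (-0.96)) × 65536 / 1.92⌋ = ⌊0.70124 × 65536/1.92⌋
     = ⌊23935.659⌋ = 23935.

23935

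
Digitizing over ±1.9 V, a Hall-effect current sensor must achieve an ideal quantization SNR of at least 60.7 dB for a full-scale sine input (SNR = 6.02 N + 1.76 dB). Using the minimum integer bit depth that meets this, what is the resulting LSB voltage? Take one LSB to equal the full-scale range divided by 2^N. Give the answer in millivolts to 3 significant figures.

3.71 mV

Full-scale range = 1.9 V − (-1.9 V) = 3.8 V.
Solving 6.02 N ≥ 60.7 − 1.76: N ≥ 9.791. Round up → N = 10.
LSB = 3.8 V / 2^10 = 3.71 mV.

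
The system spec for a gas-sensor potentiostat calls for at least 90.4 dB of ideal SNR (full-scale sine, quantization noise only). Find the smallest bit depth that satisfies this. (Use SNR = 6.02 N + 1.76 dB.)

Required N = ⌈(90.4 − 1.76)/6.02⌉ = ⌈14.724⌉ = 15.

15 bits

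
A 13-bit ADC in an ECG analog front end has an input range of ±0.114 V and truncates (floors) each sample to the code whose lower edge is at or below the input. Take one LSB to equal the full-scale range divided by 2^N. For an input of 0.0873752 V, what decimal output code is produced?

7235

The full-scale span is 0.114 − (-0.114) = 0.228 V. LSB = 0.228 V / 2^13 ≈ 27.83 µV.
(V_in − V_min) × 2^13/range = (0.0873752 − (-0.114)) × 8192/0.228 = 7235.376.
Floor → code = 7235.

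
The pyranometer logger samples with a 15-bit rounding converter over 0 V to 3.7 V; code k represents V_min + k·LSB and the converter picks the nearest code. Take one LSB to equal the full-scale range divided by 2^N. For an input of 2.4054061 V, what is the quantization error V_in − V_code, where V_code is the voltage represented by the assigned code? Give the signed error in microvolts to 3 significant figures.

−23.0 µV

Range is 3.7 V. LSB = 3.7 V / 2^15 ≈ 112.9 µV.
Position in LSBs: (2.4054061 − (0)) × 32768/3.7 = 21302.7965; rounding gives k = 21303.
Reconstructed level: 0 + 21303 × 3.7/32768 V = 2.4054290771 V.
e = 2.4054061 − (2.4054290771) = −23.0 µV.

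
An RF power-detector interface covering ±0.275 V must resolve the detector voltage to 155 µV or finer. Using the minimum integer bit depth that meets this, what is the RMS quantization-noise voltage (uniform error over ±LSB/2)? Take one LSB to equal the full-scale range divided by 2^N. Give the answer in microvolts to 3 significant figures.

Full-scale range = 0.275 V − (-0.275 V) = 0.55 V.
Required number of levels: 0.55/155 µV = 3548.4; smallest N with 2^N ≥ that is 12.
LSB = 0.55 V / 2^12 = 134.28 µV.
σ_q = LSB/√12 = 134.28 µV/3.4641 = 38.8 µV.

38.8 µV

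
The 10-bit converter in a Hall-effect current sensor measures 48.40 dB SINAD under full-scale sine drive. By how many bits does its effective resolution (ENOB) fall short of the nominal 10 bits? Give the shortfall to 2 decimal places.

N_eff = (48.40 − 1.76)/6.02 = 7.7475 bits.
Lost resolution: 10 − 7.7475 = 2.2525 bits.

2.25 bits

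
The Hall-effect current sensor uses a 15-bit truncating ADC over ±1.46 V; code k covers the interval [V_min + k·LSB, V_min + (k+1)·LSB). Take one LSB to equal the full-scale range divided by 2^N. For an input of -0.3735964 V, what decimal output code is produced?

The full-scale span is 1.46 − (-1.46) = 2.92 V. LSB = 2.92 V / 2^15 ≈ 89.11 µV.
V_in − V_min = -0.3735964 − (-1.46) = 1.0864036 V.
Divide by LSB: 1.0864036 × 32768/2.92 = 12191.5319.
Truncating gives code 12191.

12191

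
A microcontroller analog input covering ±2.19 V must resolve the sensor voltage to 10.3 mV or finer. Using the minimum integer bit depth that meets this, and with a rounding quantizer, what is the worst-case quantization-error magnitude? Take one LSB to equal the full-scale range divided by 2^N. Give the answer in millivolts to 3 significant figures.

The full-scale span is 2.19 − (-2.19) = 4.38 V.
Levels needed ≥ 4.38/10.3 mV = 425.2. 2^9 = 512 suffices, so N_min = 9.
Step size = 4.38/512 V = 8.5547 mV.
Max error for round-to-nearest is LSB/2 = 4.28 mV.

4.28 mV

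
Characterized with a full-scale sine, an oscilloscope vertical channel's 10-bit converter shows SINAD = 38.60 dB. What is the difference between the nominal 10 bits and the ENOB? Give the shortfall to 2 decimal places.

N_eff = (38.60 − 1.76)/6.02 = 6.1196 bits.
10 − 6.1196 = 3.88 bits below nominal.

3.88 bits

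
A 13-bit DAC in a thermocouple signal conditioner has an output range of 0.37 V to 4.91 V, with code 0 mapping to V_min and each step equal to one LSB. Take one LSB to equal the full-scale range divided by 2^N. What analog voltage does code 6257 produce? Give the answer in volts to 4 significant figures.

Range = 4.91 − (0.37) = 4.54 V. LSB = 4.54 V / 2^13.
Output = V_min + (6257/8192) × range = 0.37 + 0.763794 × 4.54 V
      = 0.37 + 3.46762 = 3.83762 V.

3.838 V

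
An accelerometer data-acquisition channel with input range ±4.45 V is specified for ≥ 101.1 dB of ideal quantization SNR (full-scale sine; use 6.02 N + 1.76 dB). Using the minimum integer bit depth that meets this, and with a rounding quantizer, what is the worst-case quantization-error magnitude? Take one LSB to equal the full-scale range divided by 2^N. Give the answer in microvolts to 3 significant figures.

34.0 µV

Range = 4.45 − (-4.45) = 8.9 V.
N ≥ (101.1 − 1.76)/6.02 = 16.502 → N_min = 17.
LSB = 8.9 V ÷ 2^17 = 8.9/131072 V = 67.902 µV.
|e|_max = LSB/2 = 34.0 µV.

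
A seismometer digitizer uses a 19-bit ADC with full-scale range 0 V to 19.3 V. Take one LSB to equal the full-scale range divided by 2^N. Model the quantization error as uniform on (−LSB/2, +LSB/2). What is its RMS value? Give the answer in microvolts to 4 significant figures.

10.63 µV

Range is 19.3 V.
Step size = 19.3/524288 V = 36.8118 µV.
σ_q = LSB/√12 = 36.8118 µV/3.4641 = 10.63 µV.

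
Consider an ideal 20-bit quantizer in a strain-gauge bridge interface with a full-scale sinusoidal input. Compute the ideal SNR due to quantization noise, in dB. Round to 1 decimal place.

122.2 dB

For an ideal N-bit converter with full-scale sine input, SNR = 6.02 N + 1.76 dB. SNR = 6.02 × 20 + 1.76 = 120.40 + 1.76 = 122.16 dB.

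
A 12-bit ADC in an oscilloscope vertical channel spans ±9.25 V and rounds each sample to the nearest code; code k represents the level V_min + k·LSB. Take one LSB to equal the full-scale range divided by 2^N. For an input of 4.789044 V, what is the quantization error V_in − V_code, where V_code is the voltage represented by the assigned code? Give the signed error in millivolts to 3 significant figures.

+1.45 mV

Full-scale range = 9.25 V − (-9.25 V) = 18.5 V. LSB = 18.5 V / 2^12 ≈ 4.517 mV.
(V_in − V_min)/LSB = (4.789044 − (-9.25)) × 4096/18.5 = 3108.3202 → nearest code k = 3108.
Reconstructed level: -9.25 + 3108 × 18.5/4096 V = 4.787597656 V.
Error = V_in − V_code = 4.789044 − (4.787597656) = +1.45 mV.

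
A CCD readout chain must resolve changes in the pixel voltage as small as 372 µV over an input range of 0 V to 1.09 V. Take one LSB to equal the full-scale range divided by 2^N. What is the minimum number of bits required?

Range is 1.09 V.
Need 2^N ≥ 1.09 V / 372 µV = 2930 → N_min = 12.

12 bits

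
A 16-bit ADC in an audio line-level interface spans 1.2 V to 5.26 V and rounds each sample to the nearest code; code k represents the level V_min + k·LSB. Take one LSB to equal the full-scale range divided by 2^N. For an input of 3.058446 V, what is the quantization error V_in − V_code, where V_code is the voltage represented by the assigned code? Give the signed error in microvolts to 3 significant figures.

−12.6 µV

Range = 5.26 − (1.2) = 4.06 V. LSB = 4.06 V / 2^16 ≈ 61.95 µV.
Position in LSBs: (3.058446 − (1.2)) × 65536/4.06 = 29998.7973; rounding gives k = 29999.
V_code = 1.2 + (29999/65536) × 4.06 = 3.0584585571 V.
V_in − V_code = 3.058446 − (3.0584585571) = −12.6 µV.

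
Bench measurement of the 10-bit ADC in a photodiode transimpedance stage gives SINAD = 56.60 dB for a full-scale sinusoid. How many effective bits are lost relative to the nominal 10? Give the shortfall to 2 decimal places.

Effective bits = (56.60 − 1.76)/6.02 = 9.1096.
Lost resolution: 10 − 9.1096 = 0.8904 bits.

0.89 bits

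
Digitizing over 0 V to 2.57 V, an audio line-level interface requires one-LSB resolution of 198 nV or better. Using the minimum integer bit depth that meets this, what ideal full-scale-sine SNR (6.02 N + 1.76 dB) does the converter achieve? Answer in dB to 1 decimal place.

146.2 dB

Span = 2.57 V.
Need 2^N ≥ 2.57 V / 198 nV = 1.298e7 → N_min = 24.
Ideal SNR at N = 24: 6.02·24 + 1.76 = 146.2 dB.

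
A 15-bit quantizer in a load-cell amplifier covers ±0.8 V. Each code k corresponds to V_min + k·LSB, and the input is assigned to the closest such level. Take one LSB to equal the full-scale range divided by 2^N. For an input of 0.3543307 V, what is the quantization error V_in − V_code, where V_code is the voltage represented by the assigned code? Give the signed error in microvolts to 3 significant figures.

Range = 0.8 − (-0.8) = 1.6 V. LSB = 1.6 V / 2^15 ≈ 48.83 µV.
Position in LSBs: (0.3543307 − (-0.8)) × 32768/1.6 = 23640.6927; rounding gives k = 23641.
V_code = V_min + k × range/2^15 = -0.8 + 23641 × 1.6/32768 = 0.35434570313 V.
V_in − V_code = 0.3543307 − (0.35434570313) = −15.0 µV.

−15.0 µV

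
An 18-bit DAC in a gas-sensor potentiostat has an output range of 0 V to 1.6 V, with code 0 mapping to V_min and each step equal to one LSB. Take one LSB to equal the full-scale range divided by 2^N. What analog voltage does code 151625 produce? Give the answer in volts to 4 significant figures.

V_FS = 1.6 V. LSB = 1.6 V / 2^18.
Output = V_min + (151625/262144) × range = 0 + 0.578403 × 1.6 V
      = 0 V + 0.925446 V = 0.925446 V.

0.9254 V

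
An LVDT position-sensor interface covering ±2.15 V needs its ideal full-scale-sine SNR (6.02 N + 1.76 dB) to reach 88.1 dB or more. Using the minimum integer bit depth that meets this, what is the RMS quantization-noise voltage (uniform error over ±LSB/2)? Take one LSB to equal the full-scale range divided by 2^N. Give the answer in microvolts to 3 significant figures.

37.9 µV

The full-scale span is 2.15 − (-2.15) = 4.3 V.
N ≥ (88.1 − 1.76)/6.02 = 14.342 → N_min = 15.
Step size = 4.3/32768 V = 131.23 µV.
V_rms = LSB/√12 = 37.9 µV.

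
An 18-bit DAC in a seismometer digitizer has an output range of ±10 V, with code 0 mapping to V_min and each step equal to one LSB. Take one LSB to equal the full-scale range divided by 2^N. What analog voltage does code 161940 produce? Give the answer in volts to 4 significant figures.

Full-scale range = 10 V − (-10 V) = 20 V. LSB = 20 V / 2^18.
V_out = V_min + code × LSB = -10 V + 161940 × 20 V / 262144
      = -10 + 12.3550 = 2.35504 V.

2.355 V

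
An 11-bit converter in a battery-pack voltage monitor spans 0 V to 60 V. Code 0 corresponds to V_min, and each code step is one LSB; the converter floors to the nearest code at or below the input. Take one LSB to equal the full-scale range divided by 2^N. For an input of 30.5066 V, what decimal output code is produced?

1041

Span = 60 V. LSB = 60 V / 2^11 ≈ 29.30 mV.
code = ⌊(V_in − V_min)/LSB⌋ = ⌊(V_in − V_min) × 2^11 / range⌋
     = ⌊(30.5066 − (0)) × 2048 / 60⌋ = ⌊30.5066 × 2048/60⌋
     = ⌊1041.292⌋ = 1041.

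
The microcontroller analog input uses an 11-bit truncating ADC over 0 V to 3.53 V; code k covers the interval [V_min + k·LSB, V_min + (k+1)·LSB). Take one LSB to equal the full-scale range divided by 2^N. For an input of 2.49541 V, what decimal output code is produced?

1447

Full-scale range = 3.53 V. LSB = 3.53 V / 2^11 ≈ 1.724 mV.
V_in − V_min = 2.49541 − (0) = 2.49541 V.
Divide by LSB: 2.49541 × 2048/3.53 = 1447.7619.
Truncating gives code 1447.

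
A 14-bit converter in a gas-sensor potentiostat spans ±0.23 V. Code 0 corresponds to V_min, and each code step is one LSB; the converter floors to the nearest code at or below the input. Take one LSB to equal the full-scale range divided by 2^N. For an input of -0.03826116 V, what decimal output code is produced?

Range = 0.23 − (-0.23) = 0.46 V. LSB = 0.46 V / 2^14 ≈ 28.08 µV.
(V_in − V_min) × 2^14/range = (-0.03826116 − (-0.23)) × 16384/0.46 = 6829.237.
Floor → code = 6829.

6829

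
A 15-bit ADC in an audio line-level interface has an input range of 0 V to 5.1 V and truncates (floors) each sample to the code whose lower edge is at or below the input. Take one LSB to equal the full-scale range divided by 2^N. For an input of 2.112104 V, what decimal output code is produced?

13570

Span = 5.1 V. LSB = 5.1 V / 2^15 ≈ 155.6 µV.
(V_in − V_min) × 2^15/range = (2.112104 − (0)) × 32768/5.1 = 13570.475.
Floor → code = 13570.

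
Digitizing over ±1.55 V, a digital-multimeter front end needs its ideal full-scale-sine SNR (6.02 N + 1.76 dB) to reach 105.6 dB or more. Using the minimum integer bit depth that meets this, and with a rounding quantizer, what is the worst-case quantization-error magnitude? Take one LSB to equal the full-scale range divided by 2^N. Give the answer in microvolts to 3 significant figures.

5.91 µV

Full-scale range = 1.55 V − (-1.55 V) = 3.1 V.
Required N = ⌈(105.6 − 1.76)/6.02⌉ = ⌈17.249⌉ = 18.
LSB = 3.1 V ÷ 2^18 = 3.1/262144 V = 11.826 µV.
Max error for round-to-nearest is LSB/2 = 5.91 µV.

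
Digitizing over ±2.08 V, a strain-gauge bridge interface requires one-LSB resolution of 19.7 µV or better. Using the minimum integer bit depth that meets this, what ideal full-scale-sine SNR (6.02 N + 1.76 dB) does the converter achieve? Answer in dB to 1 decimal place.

Full-scale range = 2.08 V − (-2.08 V) = 4.16 V.
Levels needed ≥ 4.16/19.7 µV = 211200. 2^18 = 262144 suffices, so N_min = 18.
SNR = 6.02 × 18 + 1.76 = 110.12 dB.

110.1 dB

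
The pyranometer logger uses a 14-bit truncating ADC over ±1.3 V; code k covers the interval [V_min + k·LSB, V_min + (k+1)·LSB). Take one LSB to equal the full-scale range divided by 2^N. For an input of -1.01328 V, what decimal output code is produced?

The full-scale span is 1.3 − (-1.3) = 2.6 V. LSB = 2.6 V / 2^14 ≈ 158.7 µV.
V_in − V_min = -1.01328 − (-1.3) = 0.28672 V.
Divide by LSB: 0.28672 × 16384/2.6 = 1806.7771.
Truncating gives code 1806.

1806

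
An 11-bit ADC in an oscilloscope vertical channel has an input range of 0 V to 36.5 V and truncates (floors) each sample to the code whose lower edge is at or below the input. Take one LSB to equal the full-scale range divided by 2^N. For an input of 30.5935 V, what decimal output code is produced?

1716

Full-scale range = 36.5 V. LSB = 36.5 V / 2^11 ≈ 17.82 mV.
V_in − V_min = 30.5935 − (0) = 30.5935 V.
Divide by LSB: 30.5935 × 2048/36.5 = 1716.5887.
Truncating gives code 1716.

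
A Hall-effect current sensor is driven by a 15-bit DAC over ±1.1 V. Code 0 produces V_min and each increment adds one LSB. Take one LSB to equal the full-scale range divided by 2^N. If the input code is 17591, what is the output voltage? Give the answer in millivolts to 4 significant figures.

81.04 mV

Full-scale range = 1.1 V − (-1.1 V) = 2.2 V. LSB = 2.2 V / 2^15.
Output = V_min + (17591/32768) × range = -1.1 + 0.536835 × 2.2 V
      = -1.1 + 1.18104 = 0.0810364 V.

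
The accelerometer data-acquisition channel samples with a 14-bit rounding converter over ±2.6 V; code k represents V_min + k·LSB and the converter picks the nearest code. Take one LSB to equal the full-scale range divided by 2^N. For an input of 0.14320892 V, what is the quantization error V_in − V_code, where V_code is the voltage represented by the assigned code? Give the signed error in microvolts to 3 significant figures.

Full-scale range = 2.6 V − (-2.6 V) = 5.2 V. LSB = 5.2 V / 2^14 ≈ 317.4 µV.
(V_in − V_min)/LSB = (0.14320892 − (-2.6)) × 16384/5.2 = 8643.2183 → nearest code k = 8643.
Reconstructed level: -2.6 + 8643 × 5.2/16384 V = 0.14313964844 V.
e = 0.14320892 − (0.14313964844) = +69.3 µV.

+69.3 µV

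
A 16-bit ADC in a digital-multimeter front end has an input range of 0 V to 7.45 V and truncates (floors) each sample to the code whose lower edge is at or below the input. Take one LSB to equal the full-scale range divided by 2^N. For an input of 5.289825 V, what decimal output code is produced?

46533

Range is 7.45 V. LSB = 7.45 V / 2^16 ≈ 113.7 µV.
code = ⌊(V_in − V_min)/LSB⌋ = ⌊(V_in − V_min) × 2^16 / range⌋
     = ⌊(5.289825 − (0)) × 65536 / 7.45⌋ = ⌊5.289825 × 65536/7.45⌋
     = ⌊46533.419⌋ = 46533.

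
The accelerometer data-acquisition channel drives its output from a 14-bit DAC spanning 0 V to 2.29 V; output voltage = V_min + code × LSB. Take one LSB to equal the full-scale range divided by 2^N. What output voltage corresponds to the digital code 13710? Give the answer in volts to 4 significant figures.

1.916 V

Full-scale range = 2.29 V. LSB = 2.29 V / 2^14.
Output = V_min + (13710/16384) × range = 0 + 0.836792 × 2.29 V
      = 0 V + 1.91625 V = 1.91625 V.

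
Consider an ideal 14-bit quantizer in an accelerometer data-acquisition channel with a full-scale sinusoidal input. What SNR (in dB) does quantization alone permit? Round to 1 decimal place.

SNR = 6.02·14 + 1.76 = 86.04 dB.

86.0 dB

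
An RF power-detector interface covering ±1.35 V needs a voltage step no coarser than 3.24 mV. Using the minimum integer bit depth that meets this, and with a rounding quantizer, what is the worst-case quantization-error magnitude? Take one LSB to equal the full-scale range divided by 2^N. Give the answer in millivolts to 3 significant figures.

1.32 mV

Range = 1.35 − (-1.35) = 2.7 V.
Need 2^N ≥ 2.7 V / 3.24 mV = 833.3 → N_min = 10.
Step size = 2.7/1024 V = 2.6367 mV.
Half an LSB is 1.32 mV.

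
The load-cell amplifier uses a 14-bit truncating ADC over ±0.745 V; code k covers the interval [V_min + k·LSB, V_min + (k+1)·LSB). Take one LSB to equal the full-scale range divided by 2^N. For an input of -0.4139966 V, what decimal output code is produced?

The full-scale span is 0.745 − (-0.745) = 1.49 V. LSB = 1.49 V / 2^14 ≈ 90.94 µV.
code = ⌊(V_in − V_min)/LSB⌋ = ⌊(V_in − V_min) × 2^14 / range⌋
     = ⌊(-0.4139966 − (-0.745)) × 16384 / 1.49⌋ = ⌊0.3310034 × 16384/1.49⌋
     = ⌊3639.705⌋ = 3639.

3639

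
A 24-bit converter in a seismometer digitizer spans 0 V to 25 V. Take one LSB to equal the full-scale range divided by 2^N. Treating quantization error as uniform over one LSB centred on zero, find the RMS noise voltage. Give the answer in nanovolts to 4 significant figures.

430.2 nV

Span = 25 V.
LSB = 25 V / 2^24 = 1.49012 µV.
For a uniform distribution on [−LSB/2, +LSB/2], V_rms = LSB/√12 = 1.49012 µV/3.4641 = 430.2 nV.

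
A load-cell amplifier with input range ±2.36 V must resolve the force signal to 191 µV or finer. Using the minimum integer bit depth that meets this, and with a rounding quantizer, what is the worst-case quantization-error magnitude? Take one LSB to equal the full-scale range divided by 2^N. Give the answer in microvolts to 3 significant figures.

Span: 2.36 V − (-2.36 V) = 4.72 V.
4.72 V / 191 µV = 24710. Since 2^14 = 16384 and 2^15 = 32768, N = 15.
One LSB is 4.72 V / 32768 = 144.04 µV.
Max error for round-to-nearest is LSB/2 = 72.0 µV.

72.0 µV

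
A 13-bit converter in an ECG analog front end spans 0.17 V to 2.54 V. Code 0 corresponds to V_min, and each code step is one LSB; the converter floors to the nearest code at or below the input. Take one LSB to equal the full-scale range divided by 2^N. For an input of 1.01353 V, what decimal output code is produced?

2915

The full-scale span is 2.54 − (0.17) = 2.37 V. LSB = 2.37 V / 2^13 ≈ 289.3 µV.
(V_in − V_min) × 2^13/range = (1.01353 − (0.17)) × 8192/2.37 = 2915.695.
Floor → code = 2915.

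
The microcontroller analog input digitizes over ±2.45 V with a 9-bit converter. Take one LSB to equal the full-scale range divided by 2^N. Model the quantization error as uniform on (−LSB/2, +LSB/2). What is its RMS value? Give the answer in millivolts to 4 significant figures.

2.763 mV

Full-scale range = 2.45 V − (-2.45 V) = 4.9 V.
LSB = 4.9 V / 2^9 = 9.57031 mV.
V_rms = LSB/√12 = 9.57031 mV / √12 = 2.763 mV.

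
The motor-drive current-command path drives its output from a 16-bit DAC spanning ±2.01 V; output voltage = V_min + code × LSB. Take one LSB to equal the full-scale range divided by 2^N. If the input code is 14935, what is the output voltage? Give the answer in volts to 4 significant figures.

The full-scale span is 2.01 − (-2.01) = 4.02 V. LSB = 4.02 V / 2^16.
V_out = -2.01 + 14935 × (4.02/65536) V
      = -2.01 + 0.916118 = -1.09388 V.

-1.094 V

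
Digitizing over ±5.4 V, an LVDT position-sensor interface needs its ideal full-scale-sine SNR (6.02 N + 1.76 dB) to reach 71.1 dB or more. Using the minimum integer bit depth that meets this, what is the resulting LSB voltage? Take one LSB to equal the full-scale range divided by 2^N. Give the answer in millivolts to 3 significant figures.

Span: 5.4 V − (-5.4 V) = 10.8 V.
N ≥ (71.1 − 1.76)/6.02 = 11.518 → N_min = 12.
LSB = 10.8 V ÷ 2^12 = 10.8/4096 V = 2.64 mV.

2.64 mV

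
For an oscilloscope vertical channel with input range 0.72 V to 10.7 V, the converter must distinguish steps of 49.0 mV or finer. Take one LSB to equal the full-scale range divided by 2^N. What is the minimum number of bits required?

8 bits

Span: 10.7 V − (0.72 V) = 9.98 V.
9.98 V / 49.0 mV = 203.7. Since 2^7 = 128 and 2^8 = 256, N = 8.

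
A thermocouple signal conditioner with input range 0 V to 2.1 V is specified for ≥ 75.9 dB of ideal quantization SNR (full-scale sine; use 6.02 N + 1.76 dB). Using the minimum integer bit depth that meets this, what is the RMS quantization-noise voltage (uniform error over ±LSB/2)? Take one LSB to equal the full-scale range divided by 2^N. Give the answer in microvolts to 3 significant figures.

74.0 µV

V_FS = 2.1 V.
N ≥ (75.9 − 1.76)/6.02 = 12.316 → N_min = 13.
Step size = 2.1/8192 V = 256.35 µV.
σ_q = LSB/√12 = 256.35 µV/3.4641 = 74.0 µV.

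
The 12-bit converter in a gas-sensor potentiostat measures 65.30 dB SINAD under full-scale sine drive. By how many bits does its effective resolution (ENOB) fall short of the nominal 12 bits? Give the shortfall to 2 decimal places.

1.45 bits

ENOB = (SINAD − 1.76)/6.02 = (65.30 − 1.76)/6.02 = 10.5548 bits.
Shortfall = 12 − 10.5548 = 1.4452 bits.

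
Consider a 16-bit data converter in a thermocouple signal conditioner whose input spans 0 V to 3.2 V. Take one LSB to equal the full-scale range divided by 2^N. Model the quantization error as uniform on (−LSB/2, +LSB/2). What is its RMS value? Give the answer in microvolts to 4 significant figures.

V_FS = 3.2 V.
Step size = 3.2/65536 V = 48.8281 µV.
V_rms = LSB/√12 = 48.8281 µV / √12 = 14.10 µV.

14.10 µV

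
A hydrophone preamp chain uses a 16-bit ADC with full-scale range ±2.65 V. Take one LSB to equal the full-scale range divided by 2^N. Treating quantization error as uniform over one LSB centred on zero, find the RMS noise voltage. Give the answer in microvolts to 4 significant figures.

Span: 2.65 V − (-2.65 V) = 5.3 V.
Step size = 5.3/65536 V = 80.8716 µV.
σ_q = LSB/√12 = 80.8716 µV/3.4641 = 23.35 µV.

23.35 µV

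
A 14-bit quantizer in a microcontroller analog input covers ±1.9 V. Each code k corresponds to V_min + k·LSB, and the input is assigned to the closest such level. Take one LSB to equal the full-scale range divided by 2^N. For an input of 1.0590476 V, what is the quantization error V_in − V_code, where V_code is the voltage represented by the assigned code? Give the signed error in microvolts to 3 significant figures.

Span: 1.9 V − (-1.9 V) = 3.8 V. LSB = 3.8 V / 2^14 ≈ 231.9 µV.
Position in LSBs: (1.0590476 − (-1.9)) × 16384/3.8 = 12758.1673; rounding gives k = 12758.
V_code = V_min + k × range/2^14 = -1.9 + 12758 × 3.8/16384 = 1.0590087891 V.
Error = V_in − V_code = 1.0590476 − (1.0590087891) = +38.8 µV.

+38.8 µV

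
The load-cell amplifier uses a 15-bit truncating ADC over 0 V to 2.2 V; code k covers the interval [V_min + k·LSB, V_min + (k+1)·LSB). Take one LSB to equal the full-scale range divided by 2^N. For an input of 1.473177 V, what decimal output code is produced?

Range is 2.2 V. LSB = 2.2 V / 2^15 ≈ 67.14 µV.
V_in − V_min = 1.473177 − (0) = 1.473177 V.
Divide by LSB: 1.473177 × 32768/2.2 = 21942.3018.
Truncating gives code 21942.

21942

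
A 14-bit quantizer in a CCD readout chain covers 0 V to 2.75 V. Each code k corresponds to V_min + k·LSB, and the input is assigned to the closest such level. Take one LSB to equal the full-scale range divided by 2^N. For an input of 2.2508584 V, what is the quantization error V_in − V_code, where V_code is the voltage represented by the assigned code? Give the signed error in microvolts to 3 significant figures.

V_FS = 2.75 V. LSB = 2.75 V / 2^14 ≈ 167.8 µV.
(2.2508584 − (0)) / LSB = 2.2508584 × 16384/2.75 = 13410.2051. Nearest integer: k = 13410.
V_code = V_min + k × range/2^14 = 0 + 13410 × 2.75/16384 = 2.2508239746 V.
V_in − V_code = 2.2508584 − (2.2508239746) = +34.4 µV.

+34.4 µV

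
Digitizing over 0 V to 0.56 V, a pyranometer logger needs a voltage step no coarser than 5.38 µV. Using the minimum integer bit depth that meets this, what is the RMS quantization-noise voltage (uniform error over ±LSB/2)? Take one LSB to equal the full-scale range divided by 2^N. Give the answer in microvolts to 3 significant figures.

V_FS = 0.56 V.
Need 2^N ≥ 0.56 V / 5.38 µV = 104100 → N_min = 17.
LSB = 0.56 V / 2^17 = 4.2725 µV.
RMS noise = LSB/√12 = 1.23 µV.

1.23 µV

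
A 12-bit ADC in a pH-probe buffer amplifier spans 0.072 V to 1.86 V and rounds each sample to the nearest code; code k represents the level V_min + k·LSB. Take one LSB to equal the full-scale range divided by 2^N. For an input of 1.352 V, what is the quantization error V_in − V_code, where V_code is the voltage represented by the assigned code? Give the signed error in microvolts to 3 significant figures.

+113 µV

Full-scale range = 1.86 V − (0.072 V) = 1.788 V. LSB = 1.788 V / 2^12 ≈ 436.5 µV.
(V_in − V_min)/LSB = (1.352 − (0.072)) × 4096/1.788 = 2932.2595 → nearest code k = 2932.
Reconstructed level: 0.072 + 2932 × 1.788/4096 V = 1.351886719 V.
Error = V_in − V_code = 1.352 − (1.351886719) = +113 µV.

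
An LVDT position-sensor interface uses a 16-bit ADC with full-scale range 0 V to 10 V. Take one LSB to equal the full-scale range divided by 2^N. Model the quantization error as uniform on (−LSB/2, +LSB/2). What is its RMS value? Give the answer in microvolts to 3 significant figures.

Full-scale range = 10 V.
LSB = 10 V / 2^16 = 152.59 µV.
RMS of a uniform error over width LSB is LSB/√12 = 44.0 µV.

44.0 µV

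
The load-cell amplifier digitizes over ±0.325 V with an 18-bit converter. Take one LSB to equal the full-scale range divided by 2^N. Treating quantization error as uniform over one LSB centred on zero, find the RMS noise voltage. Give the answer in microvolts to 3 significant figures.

Full-scale range = 0.325 V − (-0.325 V) = 0.65 V.
Step size = 0.65/262144 V = 2.4796 µV.
V_rms = LSB/√12 = 2.4796 µV / √12 = 0.716 µV.

0.716 µV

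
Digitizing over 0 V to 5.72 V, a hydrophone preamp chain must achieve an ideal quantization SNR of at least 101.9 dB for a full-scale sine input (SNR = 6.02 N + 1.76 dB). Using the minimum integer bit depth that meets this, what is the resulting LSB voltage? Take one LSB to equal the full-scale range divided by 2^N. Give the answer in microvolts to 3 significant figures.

43.6 µV

Range is 5.72 V.
N ≥ (101.9 − 1.76)/6.02 = 16.635 → N_min = 17.
One LSB is 5.72 V / 131072 = 43.6 µV.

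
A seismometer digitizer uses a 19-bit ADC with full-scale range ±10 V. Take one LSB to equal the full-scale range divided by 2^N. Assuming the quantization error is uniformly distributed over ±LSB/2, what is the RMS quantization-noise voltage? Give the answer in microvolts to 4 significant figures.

11.01 µV

Span: 10 V − (-10 V) = 20 V.
One LSB is 20 V / 524288 = 38.1470 µV.
RMS of a uniform error over width LSB is LSB/√12 = 11.01 µV.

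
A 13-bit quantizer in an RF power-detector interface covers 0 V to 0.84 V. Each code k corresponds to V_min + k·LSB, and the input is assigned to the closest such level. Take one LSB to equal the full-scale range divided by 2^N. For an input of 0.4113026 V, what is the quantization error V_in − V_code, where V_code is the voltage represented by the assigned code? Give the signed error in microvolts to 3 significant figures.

V_FS = 0.84 V. LSB = 0.84 V / 2^13 ≈ 102.5 µV.
(V_in − V_min)/LSB = (0.4113026 − (0)) × 8192/0.84 = 4011.1796 → nearest code k = 4011.
V_code = 0 + (4011/8192) × 0.84 = 0.4112841797 V.
e = 0.4113026 − (0.4112841797) = +18.4 µV.

+18.4 µV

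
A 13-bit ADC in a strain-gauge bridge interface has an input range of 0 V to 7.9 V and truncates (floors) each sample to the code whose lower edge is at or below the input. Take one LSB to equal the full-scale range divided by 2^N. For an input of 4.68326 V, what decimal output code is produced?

V_FS = 7.9 V. LSB = 7.9 V / 2^13 ≈ 0.9644 mV.
V_in − V_min = 4.68326 − (0) = 4.68326 V.
Divide by LSB: 4.68326 × 8192/7.9 = 4856.3628.
Truncating gives code 4856.

4856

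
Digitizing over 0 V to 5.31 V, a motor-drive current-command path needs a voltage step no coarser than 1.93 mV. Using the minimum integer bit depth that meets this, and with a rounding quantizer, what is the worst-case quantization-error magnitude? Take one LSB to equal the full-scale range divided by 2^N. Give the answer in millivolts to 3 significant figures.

0.648 mV

Full-scale range = 5.31 V.
Required number of levels: 5.31/1.93 mV = 2751.3; smallest N with 2^N ≥ that is 12.
LSB = 5.31 V / 2^12 = 1.2964 mV.
Half an LSB is 0.648 mV.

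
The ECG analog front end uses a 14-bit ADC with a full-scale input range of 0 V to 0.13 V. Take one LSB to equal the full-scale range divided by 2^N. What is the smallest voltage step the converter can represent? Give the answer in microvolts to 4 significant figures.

7.935 µV

Span = 0.13 V.
2^14 = 16384 levels.
One LSB is 0.13 V / 16384 = 7.935 µV.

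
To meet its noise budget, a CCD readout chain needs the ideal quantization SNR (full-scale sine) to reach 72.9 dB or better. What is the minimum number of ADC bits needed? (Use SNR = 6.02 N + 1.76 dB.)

12 bits

6.02 N + 1.76 ≥ 72.9 gives N ≥ 11.817, so the minimum integer is 12.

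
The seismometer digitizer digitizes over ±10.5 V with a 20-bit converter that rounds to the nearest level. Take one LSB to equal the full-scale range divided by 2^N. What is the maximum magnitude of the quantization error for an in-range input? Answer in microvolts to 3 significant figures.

Range = 10.5 − (-10.5) = 21 V.
One LSB is 21 V / 1048576 = 20.027 µV.
Worst-case error for round-to-nearest is half an LSB: 10.0 µV.

10.0 µV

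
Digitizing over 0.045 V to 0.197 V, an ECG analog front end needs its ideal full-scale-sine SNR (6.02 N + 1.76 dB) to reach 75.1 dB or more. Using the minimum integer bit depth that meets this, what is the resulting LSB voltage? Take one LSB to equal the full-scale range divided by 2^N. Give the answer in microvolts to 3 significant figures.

The full-scale span is 0.197 − (0.045) = 0.152 V.
Solving 6.02 N ≥ 75.1 − 1.76: N ≥ 12.183. Round up → N = 13.
LSB = 0.152 V / 2^13 = 18.6 µV.

18.6 µV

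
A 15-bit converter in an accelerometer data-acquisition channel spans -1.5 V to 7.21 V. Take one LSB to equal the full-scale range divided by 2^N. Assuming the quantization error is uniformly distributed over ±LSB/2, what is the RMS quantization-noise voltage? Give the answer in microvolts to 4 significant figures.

Range = 7.21 − (-1.5) = 8.71 V.
LSB = 8.71 V ÷ 2^15 = 8.71/32768 V = 265.808 µV.
RMS of a uniform error over width LSB is LSB/√12 = 76.73 µV.

76.73 µV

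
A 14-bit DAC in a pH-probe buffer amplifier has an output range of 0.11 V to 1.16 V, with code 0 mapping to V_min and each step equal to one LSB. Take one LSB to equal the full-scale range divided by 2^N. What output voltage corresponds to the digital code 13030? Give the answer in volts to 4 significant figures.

The full-scale span is 1.16 − (0.11) = 1.05 V. LSB = 1.05 V / 2^14.
V_out = 0.11 + 13030 × (1.05/16384) V
      = 0.11 V + 0.835052 V = 0.945052 V.

0.9451 V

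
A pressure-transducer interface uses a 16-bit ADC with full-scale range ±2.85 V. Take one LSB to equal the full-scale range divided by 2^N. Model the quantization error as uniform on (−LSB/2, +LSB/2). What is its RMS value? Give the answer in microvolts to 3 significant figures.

The full-scale span is 2.85 − (-2.85) = 5.7 V.
One LSB is 5.7 V / 65536 = 86.975 µV.
RMS of a uniform error over width LSB is LSB/√12 = 25.1 µV.

25.1 µV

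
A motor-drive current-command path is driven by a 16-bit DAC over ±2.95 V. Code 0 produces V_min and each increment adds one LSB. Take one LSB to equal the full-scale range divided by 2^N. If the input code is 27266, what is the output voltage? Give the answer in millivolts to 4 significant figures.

-495.3 mV

The full-scale span is 2.95 − (-2.95) = 5.9 V. LSB = 5.9 V / 2^16.
Output = V_min + (27266/65536) × range = -2.95 + 0.416046 × 5.9 V
      = -2.95 V + 2.45467 V = -0.495328 V.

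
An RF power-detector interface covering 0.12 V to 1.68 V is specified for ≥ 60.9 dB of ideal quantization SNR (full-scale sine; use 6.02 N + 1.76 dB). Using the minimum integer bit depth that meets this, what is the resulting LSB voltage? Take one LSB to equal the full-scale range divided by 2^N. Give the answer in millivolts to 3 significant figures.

1.52 mV

Full-scale range = 1.68 V − (0.12 V) = 1.56 V.
N ≥ (60.9 − 1.76)/6.02 = 9.824 → N_min = 10.
One LSB is 1.56 V / 1024 = 1.52 mV.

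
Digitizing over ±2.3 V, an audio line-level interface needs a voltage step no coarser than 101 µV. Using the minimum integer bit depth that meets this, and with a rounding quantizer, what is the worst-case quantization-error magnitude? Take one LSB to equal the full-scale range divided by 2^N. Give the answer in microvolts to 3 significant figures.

Span: 2.3 V − (-2.3 V) = 4.6 V.
Levels needed ≥ 4.6/101 µV = 45540. 2^16 = 65536 suffices, so N_min = 16.
One LSB is 4.6 V / 65536 = 70.190 µV.
Half an LSB is 35.1 µV.

35.1 µV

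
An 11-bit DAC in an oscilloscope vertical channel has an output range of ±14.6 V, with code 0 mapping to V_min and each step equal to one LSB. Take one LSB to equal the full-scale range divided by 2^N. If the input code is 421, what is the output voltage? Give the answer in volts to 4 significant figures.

-8.597 V

Full-scale range = 14.6 V − (-14.6 V) = 29.2 V. LSB = 29.2 V / 2^11.
V_out = -14.6 + 421 × (29.2/2048) V
      = -14.6 V + 6.00254 V = -8.59746 V.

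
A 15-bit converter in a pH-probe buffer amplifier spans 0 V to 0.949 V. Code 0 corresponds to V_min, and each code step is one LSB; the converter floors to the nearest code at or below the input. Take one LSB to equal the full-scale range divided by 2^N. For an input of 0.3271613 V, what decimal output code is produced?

11296

Full-scale range = 0.949 V. LSB = 0.949 V / 2^15 ≈ 28.96 µV.
V_in − V_min = 0.3271613 − (0) = 0.3271613 V.
Divide by LSB: 0.3271613 × 32768/0.949 = 11296.5453.
Truncating gives code 11296.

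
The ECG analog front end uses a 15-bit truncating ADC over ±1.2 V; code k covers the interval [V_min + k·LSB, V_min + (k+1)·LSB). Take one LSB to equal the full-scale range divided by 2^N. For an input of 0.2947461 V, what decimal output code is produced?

Full-scale range = 1.2 V − (-1.2 V) = 2.4 V. LSB = 2.4 V / 2^15 ≈ 73.24 µV.
(V_in − V_min) × 2^15/range = (0.2947461 − (-1.2)) × 32768/2.4 = 20408.267.
Floor → code = 20408.

20408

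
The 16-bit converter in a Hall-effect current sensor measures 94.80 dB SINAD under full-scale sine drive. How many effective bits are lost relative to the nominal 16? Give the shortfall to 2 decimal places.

0.54 bits

ENOB = (SINAD − 1.76)/6.02 = (94.80 − 1.76)/6.02 = 15.4551 bits.
Lost resolution: 16 − 15.4551 = 0.5449 bits.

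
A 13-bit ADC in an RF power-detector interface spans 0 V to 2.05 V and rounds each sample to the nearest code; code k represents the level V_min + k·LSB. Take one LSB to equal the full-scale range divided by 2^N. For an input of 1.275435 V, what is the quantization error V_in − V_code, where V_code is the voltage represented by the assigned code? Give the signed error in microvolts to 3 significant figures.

V_FS = 2.05 V. LSB = 2.05 V / 2^13 ≈ 250.2 µV.
(1.275435 − (0)) / LSB = 1.275435 × 8192/2.05 = 5096.7627. Nearest integer: k = 5097.
Reconstructed level: 0 + 5097 × 2.05/8192 V = 1.275494385 V.
Error = V_in − V_code = 1.275435 − (1.275494385) = −59.4 µV.

−59.4 µV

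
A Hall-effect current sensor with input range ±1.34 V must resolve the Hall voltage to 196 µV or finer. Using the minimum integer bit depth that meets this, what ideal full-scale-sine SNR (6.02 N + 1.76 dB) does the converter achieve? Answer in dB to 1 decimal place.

Span: 1.34 V − (-1.34 V) = 2.68 V.
2.68 V / 196 µV = 13670. Since 2^13 = 8192 and 2^14 = 16384, N = 14.
6.02(14) + 1.76 = 86.04 dB.

86.0 dB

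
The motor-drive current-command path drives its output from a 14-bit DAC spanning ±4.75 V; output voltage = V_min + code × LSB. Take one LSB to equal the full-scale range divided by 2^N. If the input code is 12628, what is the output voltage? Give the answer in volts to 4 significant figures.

2.572 V

The full-scale span is 4.75 − (-4.75) = 9.5 V. LSB = 9.5 V / 2^14.
V_out = V_min + code × LSB = -4.75 V + 12628 × 9.5 V / 16384
      = -4.75 + 7.32214 = 2.57214 V.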